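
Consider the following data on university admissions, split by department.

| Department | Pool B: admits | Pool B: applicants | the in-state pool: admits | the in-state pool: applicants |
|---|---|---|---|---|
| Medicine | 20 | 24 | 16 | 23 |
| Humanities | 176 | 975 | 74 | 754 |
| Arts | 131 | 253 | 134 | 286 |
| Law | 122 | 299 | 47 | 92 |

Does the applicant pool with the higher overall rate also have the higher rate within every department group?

Medicine: Pool B 20/24 = 83.3%, the in-state pool 16/23 = 69.6% → Pool B
Humanities: Pool B 176/975 = 18.1%, the in-state pool 74/754 = 9.8% → Pool B
Arts: Pool B 131/253 = 51.8%, the in-state pool 134/286 = 46.9% → Pool B
Law: Pool B 122/299 = 40.8%, the in-state pool 47/92 = 51.1% → the in-state pool
Overall: Pool B 449/1551 = 28.9%, the in-state pool 271/1155 = 23.5% → Pool B
Neither sweeps: Pool B wins 3 of 4 groups, the in-state pool wins 1. Pool B wins overall but not every group — no Simpson reversal.

No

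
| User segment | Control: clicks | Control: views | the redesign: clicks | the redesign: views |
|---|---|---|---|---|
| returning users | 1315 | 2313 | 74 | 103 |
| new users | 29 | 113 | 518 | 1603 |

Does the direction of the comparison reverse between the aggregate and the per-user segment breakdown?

Yes

Returning users: Control 1315/2313 = 56.9%, the redesign 74/103 = 71.8% → the redesign
New users: Control 29/113 = 25.7%, the redesign 518/1603 = 32.3% → the redesign
Overall: Control 1344/2426 = 55.4%, the redesign 592/1706 = 34.7% → Control
The redesign wins each user group but Control wins overall — the comparison reverses. The redesign's views skew toward new users, which has a lower base rate.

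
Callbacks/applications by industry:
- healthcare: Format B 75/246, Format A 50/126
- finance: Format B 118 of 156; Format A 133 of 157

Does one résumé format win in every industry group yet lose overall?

Healthcare: Format B 75/246 = 30.5%, Format A 50/126 = 39.7% → Format A
Finance: Format B 118/156 = 75.6%, Format A 133/157 = 84.7% → Format A
Overall: Format B 193/402 = 48.0%, Format A 183/283 = 64.7% → Format A
Format A wins overall and in every industry group — no reversal.

No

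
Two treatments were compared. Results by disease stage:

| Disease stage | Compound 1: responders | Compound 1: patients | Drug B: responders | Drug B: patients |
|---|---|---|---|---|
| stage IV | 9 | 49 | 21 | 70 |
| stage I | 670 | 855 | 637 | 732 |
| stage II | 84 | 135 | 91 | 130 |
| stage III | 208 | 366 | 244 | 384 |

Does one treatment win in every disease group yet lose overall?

No

Stage IV: Compound 1 9/49 = 18.4%, Drug B 21/70 = 30.0% → Drug B
Stage I: Compound 1 670/855 = 78.4%, Drug B 637/732 = 87.0% → Drug B
Stage II: Compound 1 84/135 = 62.2%, Drug B 91/130 = 70.0% → Drug B
Stage III: Compound 1 208/366 = 56.8%, Drug B 244/384 = 63.5% → Drug B
Overall: Compound 1 971/1405 = 69.1%, Drug B 993/1316 = 75.5% → Drug B
Drug B wins overall and in every disease group — no reversal.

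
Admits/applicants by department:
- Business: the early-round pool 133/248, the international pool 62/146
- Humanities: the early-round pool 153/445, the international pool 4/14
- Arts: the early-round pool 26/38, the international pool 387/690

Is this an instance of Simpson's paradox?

Yes

Business: the early-round pool 133/248 = 53.6%, the international pool 62/146 = 42.5% → the early-round pool
Humanities: the early-round pool 153/445 = 34.4%, the international pool 4/14 = 28.6% → the early-round pool
Arts: the early-round pool 26/38 = 68.4%, the international pool 387/690 = 56.1% → the early-round pool
Overall: the early-round pool 312/731 = 42.7%, the international pool 453/850 = 53.3% → the international pool
The early-round pool wins each department group but the international pool wins overall — the comparison reverses. The early-round pool's applicants skew toward Humanities, which has a lower base rate.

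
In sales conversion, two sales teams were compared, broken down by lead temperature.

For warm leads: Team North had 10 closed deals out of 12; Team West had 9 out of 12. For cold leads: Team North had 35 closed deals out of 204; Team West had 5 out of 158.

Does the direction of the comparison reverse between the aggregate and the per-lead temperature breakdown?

Warm: Team North 10/12 = 83.3%, Team West 9/12 = 75.0% → Team North
Cold: Team North 35/204 = 17.2%, Team West 5/158 = 3.2% → Team North
Overall: Team North 45/216 = 20.8%, Team West 14/170 = 8.2% → Team North
Team North wins overall and in every lead group — no reversal.

No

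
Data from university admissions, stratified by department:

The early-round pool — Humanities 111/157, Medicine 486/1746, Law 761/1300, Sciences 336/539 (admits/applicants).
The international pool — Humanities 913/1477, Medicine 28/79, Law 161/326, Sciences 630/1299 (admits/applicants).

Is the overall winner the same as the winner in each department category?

Humanities: the early-round pool 111/157 = 70.7%, the international pool 913/1477 = 61.8% → the early-round pool
Medicine: the early-round pool 486/1746 = 27.8%, the international pool 28/79 = 35.4% → the international pool
Law: the early-round pool 761/1300 = 58.5%, the international pool 161/326 = 49.4% → the early-round pool
Sciences: the early-round pool 336/539 = 62.3%, the international pool 630/1299 = 48.5% → the early-round pool
Overall: the early-round pool 1694/3742 = 45.3%, the international pool 1732/3181 = 54.4% → the international pool
Neither sweeps: the early-round pool wins 3 of 4 groups, the international pool wins 1. The international pool wins overall but not every group — no Simpson reversal.

No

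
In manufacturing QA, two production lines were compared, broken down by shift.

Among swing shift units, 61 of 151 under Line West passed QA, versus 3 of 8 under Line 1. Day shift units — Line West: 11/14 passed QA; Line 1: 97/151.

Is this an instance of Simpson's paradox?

Yes

Swing shift: Line West 61/151 = 40.4%, Line 1 3/8 = 37.5% → Line West
Day shift: Line West 11/14 = 78.6%, Line 1 97/151 = 64.2% → Line West
Overall: Line West 72/165 = 43.6%, Line 1 100/159 = 62.9% → Line 1
Line West wins each shift group but Line 1 wins overall — the comparison reverses. Line West's units skew toward swing shift, which has a lower base rate.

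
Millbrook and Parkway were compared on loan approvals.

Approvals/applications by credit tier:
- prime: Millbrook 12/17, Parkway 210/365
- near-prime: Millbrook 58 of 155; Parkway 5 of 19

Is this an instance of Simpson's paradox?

Yes

Prime: Millbrook 12/17 = 70.6%, Parkway 210/365 = 57.5% → Millbrook
Near-prime: Millbrook 58/155 = 37.4%, Parkway 5/19 = 26.3% → Millbrook
Overall: Millbrook 70/172 = 40.7%, Parkway 215/384 = 56.0% → Parkway
Millbrook wins each credit group but Parkway wins overall — the comparison reverses. Millbrook's applications skew toward near-prime, which has a lower base rate.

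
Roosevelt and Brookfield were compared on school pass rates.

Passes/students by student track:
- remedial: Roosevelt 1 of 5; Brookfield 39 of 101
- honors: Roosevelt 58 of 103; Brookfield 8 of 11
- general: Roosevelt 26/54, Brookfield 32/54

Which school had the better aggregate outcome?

Remedial: Roosevelt 1/5 = 20.0%, Brookfield 39/101 = 38.6% → Brookfield
Honors: Roosevelt 58/103 = 56.3%, Brookfield 8/11 = 72.7% → Brookfield
General: Roosevelt 26/54 = 48.1%, Brookfield 32/54 = 59.3% → Brookfield
Overall: Roosevelt 85/162 = 52.5%, Brookfield 79/166 = 47.6% → Roosevelt
(Brookfield wins every student group but Roosevelt wins overall — Brookfield's students skew toward the low-rate remedial group.)

Roosevelt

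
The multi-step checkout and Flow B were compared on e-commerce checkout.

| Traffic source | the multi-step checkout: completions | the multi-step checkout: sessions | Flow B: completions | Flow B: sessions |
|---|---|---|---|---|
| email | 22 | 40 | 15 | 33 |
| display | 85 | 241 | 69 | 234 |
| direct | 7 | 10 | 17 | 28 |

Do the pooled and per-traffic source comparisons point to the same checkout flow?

Email: the multi-step checkout 22/40 = 55.0%, Flow B 15/33 = 45.5% → the multi-step checkout
Display: the multi-step checkout 85/241 = 35.3%, Flow B 69/234 = 29.5% → the multi-step checkout
Direct: the multi-step checkout 7/10 = 70.0%, Flow B 17/28 = 60.7% → the multi-step checkout
Overall: the multi-step checkout 114/291 = 39.2%, Flow B 101/295 = 34.2% → the multi-step checkout
The multi-step checkout wins overall and in every traffic group — no reversal.

Yes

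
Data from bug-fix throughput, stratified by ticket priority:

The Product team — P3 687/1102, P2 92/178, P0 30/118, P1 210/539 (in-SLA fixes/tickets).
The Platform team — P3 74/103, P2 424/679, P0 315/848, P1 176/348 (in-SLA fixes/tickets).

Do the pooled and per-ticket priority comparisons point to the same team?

P3: the Product team 687/1102 = 62.3%, the Platform team 74/103 = 71.8% → the Platform team
P2: the Product team 92/178 = 51.7%, the Platform team 424/679 = 62.4% → the Platform team
P0: the Product team 30/118 = 25.4%, the Platform team 315/848 = 37.1% → the Platform team
P1: the Product team 210/539 = 39.0%, the Platform team 176/348 = 50.6% → the Platform team
Overall: the Product team 1019/1937 = 52.6%, the Platform team 989/1978 = 50.0% → the Product team
The Platform team wins each ticket group but the Product team wins overall — the comparison reverses. The Platform team's tickets skew toward P0, which has a lower base rate.

No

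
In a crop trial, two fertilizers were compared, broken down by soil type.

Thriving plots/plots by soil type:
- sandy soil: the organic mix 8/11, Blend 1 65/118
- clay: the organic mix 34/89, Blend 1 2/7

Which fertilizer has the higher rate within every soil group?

Sandy soil: the organic mix 8/11 = 72.7%, Blend 1 65/118 = 55.1% → the organic mix
Clay: the organic mix 34/89 = 38.2%, Blend 1 2/7 = 28.6% → the organic mix
The organic mix has the higher rate in both groups.

the organic mix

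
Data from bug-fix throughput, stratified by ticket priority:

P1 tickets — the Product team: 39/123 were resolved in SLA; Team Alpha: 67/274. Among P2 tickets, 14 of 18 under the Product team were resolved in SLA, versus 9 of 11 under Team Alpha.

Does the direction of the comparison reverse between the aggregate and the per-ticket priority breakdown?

No

P1: the Product team 39/123 = 31.7%, Team Alpha 67/274 = 24.5% → the Product team
P2: the Product team 14/18 = 77.8%, Team Alpha 9/11 = 81.8% → Team Alpha
Overall: the Product team 53/141 = 37.6%, Team Alpha 76/285 = 26.7% → the Product team
Neither sweeps: the Product team wins 1 of 2 groups, Team Alpha wins 1. The Product team wins overall but not every group — no Simpson reversal.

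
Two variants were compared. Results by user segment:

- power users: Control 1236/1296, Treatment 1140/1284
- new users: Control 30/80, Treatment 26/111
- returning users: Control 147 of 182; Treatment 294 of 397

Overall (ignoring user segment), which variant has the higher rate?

Control

Power users: Control 1236/1296 = 95.4%, Treatment 1140/1284 = 88.8% → Control
New users: Control 30/80 = 37.5%, Treatment 26/111 = 23.4% → Control
Returning users: Control 147/182 = 80.8%, Treatment 294/397 = 74.1% → Control
Overall: Control 1413/1558 = 90.7%, Treatment 1460/1792 = 81.5% → Control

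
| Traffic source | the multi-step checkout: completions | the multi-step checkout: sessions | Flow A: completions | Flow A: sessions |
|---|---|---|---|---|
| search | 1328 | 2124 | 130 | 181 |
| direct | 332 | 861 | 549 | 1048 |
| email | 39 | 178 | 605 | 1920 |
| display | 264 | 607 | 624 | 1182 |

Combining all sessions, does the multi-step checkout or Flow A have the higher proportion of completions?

Search: the multi-step checkout 1328/2124 = 62.5%, Flow A 130/181 = 71.8% → Flow A
Direct: the multi-step checkout 332/861 = 38.6%, Flow A 549/1048 = 52.4% → Flow A
Email: the multi-step checkout 39/178 = 21.9%, Flow A 605/1920 = 31.5% → Flow A
Display: the multi-step checkout 264/607 = 43.5%, Flow A 624/1182 = 52.8% → Flow A
Overall: the multi-step checkout 1963/3770 = 52.1%, Flow A 1908/4331 = 44.1% → the multi-step checkout
(Flow A wins every traffic group but the multi-step checkout wins overall — Flow A's sessions skew toward the low-rate email group.)

the multi-step checkout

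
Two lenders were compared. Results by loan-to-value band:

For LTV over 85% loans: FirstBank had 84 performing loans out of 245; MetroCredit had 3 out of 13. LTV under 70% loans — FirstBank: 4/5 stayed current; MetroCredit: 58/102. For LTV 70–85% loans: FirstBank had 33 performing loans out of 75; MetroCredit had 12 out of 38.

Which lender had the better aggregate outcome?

MetroCredit

LTV over 85%: FirstBank 84/245 = 34.3%, MetroCredit 3/13 = 23.1% → FirstBank
LTV under 70%: FirstBank 4/5 = 80.0%, MetroCredit 58/102 = 56.9% → FirstBank
LTV 70–85%: FirstBank 33/75 = 44.0%, MetroCredit 12/38 = 31.6% → FirstBank
Overall: FirstBank 121/325 = 37.2%, MetroCredit 73/153 = 47.7% → MetroCredit
(FirstBank wins every loan-to-value group but MetroCredit wins overall — FirstBank's loans skew toward the low-rate LTV over 85% group.)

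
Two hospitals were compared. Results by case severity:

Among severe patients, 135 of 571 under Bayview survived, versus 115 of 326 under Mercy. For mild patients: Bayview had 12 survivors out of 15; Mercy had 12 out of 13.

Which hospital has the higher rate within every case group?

Severe: Bayview 135/571 = 23.6%, Mercy 115/326 = 35.3% → Mercy
Mild: Bayview 12/15 = 80.0%, Mercy 12/13 = 92.3% → Mercy
Mercy has the higher rate in both groups.

Mercy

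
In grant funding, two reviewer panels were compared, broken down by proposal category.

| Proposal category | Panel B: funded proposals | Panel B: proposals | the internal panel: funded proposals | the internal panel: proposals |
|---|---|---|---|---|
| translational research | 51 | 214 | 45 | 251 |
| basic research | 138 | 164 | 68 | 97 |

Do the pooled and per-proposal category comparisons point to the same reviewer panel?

Yes

Translational research: Panel B 51/214 = 23.8%, the internal panel 45/251 = 17.9% → Panel B
Basic research: Panel B 138/164 = 84.1%, the internal panel 68/97 = 70.1% → Panel B
Overall: Panel B 189/378 = 50.0%, the internal panel 113/348 = 32.5% → Panel B
Panel B wins overall and in every proposal group — no reversal.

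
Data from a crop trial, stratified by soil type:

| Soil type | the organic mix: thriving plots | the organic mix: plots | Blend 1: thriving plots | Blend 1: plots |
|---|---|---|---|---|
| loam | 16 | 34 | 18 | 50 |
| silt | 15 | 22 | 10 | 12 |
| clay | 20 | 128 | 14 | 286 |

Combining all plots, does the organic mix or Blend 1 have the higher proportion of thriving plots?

the organic mix

Loam: the organic mix 16/34 = 47.1%, Blend 1 18/50 = 36.0% → the organic mix
Silt: the organic mix 15/22 = 68.2%, Blend 1 10/12 = 83.3% → Blend 1
Clay: the organic mix 20/128 = 15.6%, Blend 1 14/286 = 4.9% → the organic mix
Overall: the organic mix 51/184 = 27.7%, Blend 1 42/348 = 12.1% → the organic mix
(Neither sweeps every soil group, but the organic mix has the higher pooled rate.)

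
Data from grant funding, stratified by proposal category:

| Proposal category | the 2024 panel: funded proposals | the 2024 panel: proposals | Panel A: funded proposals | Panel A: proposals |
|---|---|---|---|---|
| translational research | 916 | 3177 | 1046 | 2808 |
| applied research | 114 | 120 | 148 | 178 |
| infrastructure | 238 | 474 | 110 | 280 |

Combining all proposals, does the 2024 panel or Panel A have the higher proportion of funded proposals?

Panel A

Translational research: the 2024 panel 916/3177 = 28.8%, Panel A 1046/2808 = 37.3% → Panel A
Applied research: the 2024 panel 114/120 = 95.0%, Panel A 148/178 = 83.1% → the 2024 panel
Infrastructure: the 2024 panel 238/474 = 50.2%, Panel A 110/280 = 39.3% → the 2024 panel
Overall: the 2024 panel 1268/3771 = 33.6%, Panel A 1304/3266 = 39.9% → Panel A
(Neither sweeps every proposal group, but Panel A has the higher pooled rate.)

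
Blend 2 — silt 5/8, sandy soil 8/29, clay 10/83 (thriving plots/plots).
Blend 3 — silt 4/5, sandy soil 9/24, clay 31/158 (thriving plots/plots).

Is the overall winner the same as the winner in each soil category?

Silt: Blend 2 5/8 = 62.5%, Blend 3 4/5 = 80.0% → Blend 3
Sandy soil: Blend 2 8/29 = 27.6%, Blend 3 9/24 = 37.5% → Blend 3
Clay: Blend 2 10/83 = 12.0%, Blend 3 31/158 = 19.6% → Blend 3
Overall: Blend 2 23/120 = 19.2%, Blend 3 44/187 = 23.5% → Blend 3
Blend 3 wins overall and in every soil group — no reversal.

Yes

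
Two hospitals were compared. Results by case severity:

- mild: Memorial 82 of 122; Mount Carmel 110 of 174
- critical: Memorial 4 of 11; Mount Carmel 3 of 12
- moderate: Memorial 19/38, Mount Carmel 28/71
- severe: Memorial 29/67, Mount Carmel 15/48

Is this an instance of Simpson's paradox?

No

Mild: Memorial 82/122 = 67.2%, Mount Carmel 110/174 = 63.2% → Memorial
Critical: Memorial 4/11 = 36.4%, Mount Carmel 3/12 = 25.0% → Memorial
Moderate: Memorial 19/38 = 50.0%, Mount Carmel 28/71 = 39.4% → Memorial
Severe: Memorial 29/67 = 43.3%, Mount Carmel 15/48 = 31.2% → Memorial
Overall: Memorial 134/238 = 56.3%, Mount Carmel 156/305 = 51.1% → Memorial
Memorial wins overall and in every case group — no reversal.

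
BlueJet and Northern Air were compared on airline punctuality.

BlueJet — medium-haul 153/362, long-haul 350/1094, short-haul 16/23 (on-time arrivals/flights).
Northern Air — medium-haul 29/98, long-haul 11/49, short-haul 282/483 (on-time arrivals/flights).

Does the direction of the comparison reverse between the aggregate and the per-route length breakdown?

Medium-haul: BlueJet 153/362 = 42.3%, Northern Air 29/98 = 29.6% → BlueJet
Long-haul: BlueJet 350/1094 = 32.0%, Northern Air 11/49 = 22.4% → BlueJet
Short-haul: BlueJet 16/23 = 69.6%, Northern Air 282/483 = 58.4% → BlueJet
Overall: BlueJet 519/1479 = 35.1%, Northern Air 322/630 = 51.1% → Northern Air
BlueJet wins each route group but Northern Air wins overall — the comparison reverses. BlueJet's flights skew toward long-haul, which has a lower base rate.

Yes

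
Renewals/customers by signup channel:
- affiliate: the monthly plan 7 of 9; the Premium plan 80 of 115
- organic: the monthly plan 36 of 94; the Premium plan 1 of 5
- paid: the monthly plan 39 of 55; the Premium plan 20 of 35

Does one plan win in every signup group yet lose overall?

Yes

Affiliate: the monthly plan 7/9 = 77.8%, the Premium plan 80/115 = 69.6% → the monthly plan
Organic: the monthly plan 36/94 = 38.3%, the Premium plan 1/5 = 20.0% → the monthly plan
Paid: the monthly plan 39/55 = 70.9%, the Premium plan 20/35 = 57.1% → the monthly plan
Overall: the monthly plan 82/158 = 51.9%, the Premium plan 101/155 = 65.2% → the Premium plan
The monthly plan wins each signup group but the Premium plan wins overall — the comparison reverses. The monthly plan's customers skew toward organic, which has a lower base rate.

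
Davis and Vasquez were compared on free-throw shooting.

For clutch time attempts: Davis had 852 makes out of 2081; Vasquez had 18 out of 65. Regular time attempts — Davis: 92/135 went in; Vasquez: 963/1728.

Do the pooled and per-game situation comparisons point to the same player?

No

Clutch time: Davis 852/2081 = 40.9%, Vasquez 18/65 = 27.7% → Davis
Regular time: Davis 92/135 = 68.1%, Vasquez 963/1728 = 55.7% → Davis
Overall: Davis 944/2216 = 42.6%, Vasquez 981/1793 = 54.7% → Vasquez
Davis wins each game group but Vasquez wins overall — the comparison reverses. Davis's attempts skew toward clutch time, which has a lower base rate.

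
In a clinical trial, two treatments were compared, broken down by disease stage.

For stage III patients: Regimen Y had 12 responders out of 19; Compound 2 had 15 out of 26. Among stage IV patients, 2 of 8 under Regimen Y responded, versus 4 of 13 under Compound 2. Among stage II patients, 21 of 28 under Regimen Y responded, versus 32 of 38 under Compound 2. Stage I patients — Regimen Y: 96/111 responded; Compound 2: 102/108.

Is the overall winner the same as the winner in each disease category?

No

Stage III: Regimen Y 12/19 = 63.2%, Compound 2 15/26 = 57.7% → Regimen Y
Stage IV: Regimen Y 2/8 = 25.0%, Compound 2 4/13 = 30.8% → Compound 2
Stage II: Regimen Y 21/28 = 75.0%, Compound 2 32/38 = 84.2% → Compound 2
Stage I: Regimen Y 96/111 = 86.5%, Compound 2 102/108 = 94.4% → Compound 2
Overall: Regimen Y 131/166 = 78.9%, Compound 2 153/185 = 82.7% → Compound 2
Neither sweeps: Regimen Y wins 1 of 4 groups, Compound 2 wins 3. Compound 2 wins overall but not every group — no Simpson reversal.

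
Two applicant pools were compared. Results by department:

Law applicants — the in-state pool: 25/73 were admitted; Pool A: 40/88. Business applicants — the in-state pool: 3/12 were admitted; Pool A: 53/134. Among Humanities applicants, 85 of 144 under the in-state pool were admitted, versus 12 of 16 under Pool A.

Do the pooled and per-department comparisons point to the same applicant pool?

Law: the in-state pool 25/73 = 34.2%, Pool A 40/88 = 45.5% → Pool A
Business: the in-state pool 3/12 = 25.0%, Pool A 53/134 = 39.6% → Pool A
Humanities: the in-state pool 85/144 = 59.0%, Pool A 12/16 = 75.0% → Pool A
Overall: the in-state pool 113/229 = 49.3%, Pool A 105/238 = 44.1% → the in-state pool
Pool A wins each department group but the in-state pool wins overall — the comparison reverses. Pool A's applicants skew toward Business, which has a lower base rate.

No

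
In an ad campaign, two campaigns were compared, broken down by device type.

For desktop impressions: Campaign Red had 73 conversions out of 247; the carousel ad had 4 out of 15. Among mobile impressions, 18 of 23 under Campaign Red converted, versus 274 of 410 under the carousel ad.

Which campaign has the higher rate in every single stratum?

Desktop: Campaign Red 73/247 = 29.6%, the carousel ad 4/15 = 26.7% → Campaign Red
Mobile: Campaign Red 18/23 = 78.3%, the carousel ad 274/410 = 66.8% → Campaign Red
Campaign Red has the higher rate in both groups.

Campaign Red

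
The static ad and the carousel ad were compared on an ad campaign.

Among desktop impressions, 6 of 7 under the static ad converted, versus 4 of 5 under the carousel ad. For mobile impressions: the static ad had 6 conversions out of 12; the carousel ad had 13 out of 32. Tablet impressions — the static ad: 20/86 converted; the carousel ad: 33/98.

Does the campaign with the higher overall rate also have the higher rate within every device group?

No

Desktop: the static ad 6/7 = 85.7%, the carousel ad 4/5 = 80.0% → the static ad
Mobile: the static ad 6/12 = 50.0%, the carousel ad 13/32 = 40.6% → the static ad
Tablet: the static ad 20/86 = 23.3%, the carousel ad 33/98 = 33.7% → the carousel ad
Overall: the static ad 32/105 = 30.5%, the carousel ad 50/135 = 37.0% → the carousel ad
Neither sweeps: the static ad wins 2 of 3 groups, the carousel ad wins 1. The carousel ad wins overall but not every group — no Simpson reversal.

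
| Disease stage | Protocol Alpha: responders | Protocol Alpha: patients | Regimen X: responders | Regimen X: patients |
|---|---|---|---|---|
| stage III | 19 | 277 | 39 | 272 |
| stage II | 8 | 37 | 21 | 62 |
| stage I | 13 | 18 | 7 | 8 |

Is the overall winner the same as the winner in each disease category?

Stage III: Protocol Alpha 19/277 = 6.9%, Regimen X 39/272 = 14.3% → Regimen X
Stage II: Protocol Alpha 8/37 = 21.6%, Regimen X 21/62 = 33.9% → Regimen X
Stage I: Protocol Alpha 13/18 = 72.2%, Regimen X 7/8 = 87.5% → Regimen X
Overall: Protocol Alpha 40/332 = 12.0%, Regimen X 67/342 = 19.6% → Regimen X
Regimen X wins overall and in every disease group — no reversal.

Yes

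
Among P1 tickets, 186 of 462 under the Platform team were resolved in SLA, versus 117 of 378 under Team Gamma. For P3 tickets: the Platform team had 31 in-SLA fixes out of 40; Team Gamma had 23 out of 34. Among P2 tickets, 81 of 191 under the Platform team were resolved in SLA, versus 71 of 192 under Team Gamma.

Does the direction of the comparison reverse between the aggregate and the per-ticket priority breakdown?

P1: the Platform team 186/462 = 40.3%, Team Gamma 117/378 = 31.0% → the Platform team
P3: the Platform team 31/40 = 77.5%, Team Gamma 23/34 = 67.6% → the Platform team
P2: the Platform team 81/191 = 42.4%, Team Gamma 71/192 = 37.0% → the Platform team
Overall: the Platform team 298/693 = 43.0%, Team Gamma 211/604 = 34.9% → the Platform team
The Platform team wins overall and in every ticket group — no reversal.

No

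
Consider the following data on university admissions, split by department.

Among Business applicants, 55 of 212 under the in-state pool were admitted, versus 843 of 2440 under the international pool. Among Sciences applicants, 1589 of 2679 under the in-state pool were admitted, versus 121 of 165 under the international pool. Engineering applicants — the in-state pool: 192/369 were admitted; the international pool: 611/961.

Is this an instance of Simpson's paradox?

Business: the in-state pool 55/212 = 25.9%, the international pool 843/2440 = 34.5% → the international pool
Sciences: the in-state pool 1589/2679 = 59.3%, the international pool 121/165 = 73.3% → the international pool
Engineering: the in-state pool 192/369 = 52.0%, the international pool 611/961 = 63.6% → the international pool
Overall: the in-state pool 1836/3260 = 56.3%, the international pool 1575/3566 = 44.2% → the in-state pool
The international pool wins each department group but the in-state pool wins overall — the comparison reverses. The international pool's applicants skew toward Business, which has a lower base rate.

Yes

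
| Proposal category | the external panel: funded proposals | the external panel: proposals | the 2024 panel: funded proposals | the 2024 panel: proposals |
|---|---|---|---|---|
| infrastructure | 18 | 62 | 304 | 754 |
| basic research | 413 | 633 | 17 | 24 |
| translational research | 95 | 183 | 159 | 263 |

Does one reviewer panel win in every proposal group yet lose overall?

Yes

Infrastructure: the external panel 18/62 = 29.0%, the 2024 panel 304/754 = 40.3% → the 2024 panel
Basic research: the external panel 413/633 = 65.2%, the 2024 panel 17/24 = 70.8% → the 2024 panel
Translational research: the external panel 95/183 = 51.9%, the 2024 panel 159/263 = 60.5% → the 2024 panel
Overall: the external panel 526/878 = 59.9%, the 2024 panel 480/1041 = 46.1% → the external panel
The 2024 panel wins each proposal group but the external panel wins overall — the comparison reverses. The 2024 panel's proposals skew toward infrastructure, which has a lower base rate.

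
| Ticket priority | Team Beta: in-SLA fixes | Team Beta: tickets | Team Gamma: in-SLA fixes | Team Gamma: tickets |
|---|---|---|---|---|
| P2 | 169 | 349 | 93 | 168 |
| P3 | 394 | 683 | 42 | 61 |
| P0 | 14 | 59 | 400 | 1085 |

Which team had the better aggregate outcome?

P2: Team Beta 169/349 = 48.4%, Team Gamma 93/168 = 55.4% → Team Gamma
P3: Team Beta 394/683 = 57.7%, Team Gamma 42/61 = 68.9% → Team Gamma
P0: Team Beta 14/59 = 23.7%, Team Gamma 400/1085 = 36.9% → Team Gamma
Overall: Team Beta 577/1091 = 52.9%, Team Gamma 535/1314 = 40.7% → Team Beta
(Team Gamma wins every ticket group but Team Beta wins overall — Team Gamma's tickets skew toward the low-rate P0 group.)

Team Beta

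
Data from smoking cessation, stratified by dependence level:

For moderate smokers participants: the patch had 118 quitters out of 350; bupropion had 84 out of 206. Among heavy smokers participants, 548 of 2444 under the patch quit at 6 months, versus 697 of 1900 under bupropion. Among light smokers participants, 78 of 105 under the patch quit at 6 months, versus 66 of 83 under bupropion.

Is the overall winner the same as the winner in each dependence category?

Moderate smokers: the patch 118/350 = 33.7%, bupropion 84/206 = 40.8% → bupropion
Heavy smokers: the patch 548/2444 = 22.4%, bupropion 697/1900 = 36.7% → bupropion
Light smokers: the patch 78/105 = 74.3%, bupropion 66/83 = 79.5% → bupropion
Overall: the patch 744/2899 = 25.7%, bupropion 847/2189 = 38.7% → bupropion
Bupropion wins overall and in every dependence group — no reversal.

Yes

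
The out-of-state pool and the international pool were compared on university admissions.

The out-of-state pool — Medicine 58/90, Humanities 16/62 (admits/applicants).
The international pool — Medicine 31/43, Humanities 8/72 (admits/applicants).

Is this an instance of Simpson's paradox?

Medicine: the out-of-state pool 58/90 = 64.4%, the international pool 31/43 = 72.1% → the international pool
Humanities: the out-of-state pool 16/62 = 25.8%, the international pool 8/72 = 11.1% → the out-of-state pool
Overall: the out-of-state pool 74/152 = 48.7%, the international pool 39/115 = 33.9% → the out-of-state pool
Neither sweeps: the out-of-state pool wins 1 of 2 groups, the international pool wins 1. The out-of-state pool wins overall but not every group — no Simpson reversal.

No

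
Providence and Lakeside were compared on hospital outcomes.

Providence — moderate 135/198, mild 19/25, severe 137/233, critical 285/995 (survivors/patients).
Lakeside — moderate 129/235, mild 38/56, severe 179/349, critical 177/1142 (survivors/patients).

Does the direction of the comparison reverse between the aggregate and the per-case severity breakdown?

Moderate: Providence 135/198 = 68.2%, Lakeside 129/235 = 54.9% → Providence
Mild: Providence 19/25 = 76.0%, Lakeside 38/56 = 67.9% → Providence
Severe: Providence 137/233 = 58.8%, Lakeside 179/349 = 51.3% → Providence
Critical: Providence 285/995 = 28.6%, Lakeside 177/1142 = 15.5% → Providence
Overall: Providence 576/1451 = 39.7%, Lakeside 523/1782 = 29.3% → Providence
Providence wins overall and in every case group — no reversal.

No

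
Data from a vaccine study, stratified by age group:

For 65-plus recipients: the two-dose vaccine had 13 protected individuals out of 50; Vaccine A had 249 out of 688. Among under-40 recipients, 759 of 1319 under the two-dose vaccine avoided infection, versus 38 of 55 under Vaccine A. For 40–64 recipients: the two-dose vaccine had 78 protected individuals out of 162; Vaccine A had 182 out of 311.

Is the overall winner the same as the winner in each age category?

65-plus: the two-dose vaccine 13/50 = 26.0%, Vaccine A 249/688 = 36.2% → Vaccine A
Under-40: the two-dose vaccine 759/1319 = 57.5%, Vaccine A 38/55 = 69.1% → Vaccine A
40–64: the two-dose vaccine 78/162 = 48.1%, Vaccine A 182/311 = 58.5% → Vaccine A
Overall: the two-dose vaccine 850/1531 = 55.5%, Vaccine A 469/1054 = 44.5% → the two-dose vaccine
Vaccine A wins each age group but the two-dose vaccine wins overall — the comparison reverses. Vaccine A's recipients skew toward 65-plus, which has a lower base rate.

No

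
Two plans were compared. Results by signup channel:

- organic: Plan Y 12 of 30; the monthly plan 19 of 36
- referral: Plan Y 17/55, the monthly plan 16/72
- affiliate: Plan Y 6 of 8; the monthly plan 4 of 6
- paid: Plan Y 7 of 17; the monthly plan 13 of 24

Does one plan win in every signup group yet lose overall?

Organic: Plan Y 12/30 = 40.0%, the monthly plan 19/36 = 52.8% → the monthly plan
Referral: Plan Y 17/55 = 30.9%, the monthly plan 16/72 = 22.2% → Plan Y
Affiliate: Plan Y 6/8 = 75.0%, the monthly plan 4/6 = 66.7% → Plan Y
Paid: Plan Y 7/17 = 41.2%, the monthly plan 13/24 = 54.2% → the monthly plan
Overall: Plan Y 42/110 = 38.2%, the monthly plan 52/138 = 37.7% → Plan Y
Neither sweeps: Plan Y wins 2 of 4 groups, the monthly plan wins 2. Plan Y wins overall but not every group — no Simpson reversal.

No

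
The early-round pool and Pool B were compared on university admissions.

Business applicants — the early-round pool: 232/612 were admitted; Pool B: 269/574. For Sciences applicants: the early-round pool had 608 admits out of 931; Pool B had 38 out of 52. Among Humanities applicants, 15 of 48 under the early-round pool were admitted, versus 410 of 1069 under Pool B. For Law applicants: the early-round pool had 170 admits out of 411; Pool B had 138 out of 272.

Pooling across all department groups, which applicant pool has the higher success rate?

Business: the early-round pool 232/612 = 37.9%, Pool B 269/574 = 46.9% → Pool B
Sciences: the early-round pool 608/931 = 65.3%, Pool B 38/52 = 73.1% → Pool B
Humanities: the early-round pool 15/48 = 31.2%, Pool B 410/1069 = 38.4% → Pool B
Law: the early-round pool 170/411 = 41.4%, Pool B 138/272 = 50.7% → Pool B
Overall: the early-round pool 1025/2002 = 51.2%, Pool B 855/1967 = 43.5% → the early-round pool
(Pool B wins every department group but the early-round pool wins overall — Pool B's applicants skew toward the low-rate Humanities group.)

the early-round pool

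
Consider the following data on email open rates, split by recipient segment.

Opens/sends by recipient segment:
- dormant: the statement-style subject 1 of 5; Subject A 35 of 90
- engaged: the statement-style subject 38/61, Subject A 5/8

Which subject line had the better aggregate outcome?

the statement-style subject

Dormant: the statement-style subject 1/5 = 20.0%, Subject A 35/90 = 38.9% → Subject A
Engaged: the statement-style subject 38/61 = 62.3%, Subject A 5/8 = 62.5% → Subject A
Overall: the statement-style subject 39/66 = 59.1%, Subject A 40/98 = 40.8% → the statement-style subject
(Subject A wins every recipient group but the statement-style subject wins overall — Subject A's sends skew toward the low-rate dormant group.)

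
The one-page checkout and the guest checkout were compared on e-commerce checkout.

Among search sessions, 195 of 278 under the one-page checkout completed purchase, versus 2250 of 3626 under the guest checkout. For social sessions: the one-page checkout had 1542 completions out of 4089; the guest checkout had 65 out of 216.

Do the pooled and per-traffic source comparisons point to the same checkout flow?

No

Search: the one-page checkout 195/278 = 70.1%, the guest checkout 2250/3626 = 62.1% → the one-page checkout
Social: the one-page checkout 1542/4089 = 37.7%, the guest checkout 65/216 = 30.1% → the one-page checkout
Overall: the one-page checkout 1737/4367 = 39.8%, the guest checkout 2315/3842 = 60.3% → the guest checkout
The one-page checkout wins each traffic group but the guest checkout wins overall — the comparison reverses. The one-page checkout's sessions skew toward social, which has a lower base rate.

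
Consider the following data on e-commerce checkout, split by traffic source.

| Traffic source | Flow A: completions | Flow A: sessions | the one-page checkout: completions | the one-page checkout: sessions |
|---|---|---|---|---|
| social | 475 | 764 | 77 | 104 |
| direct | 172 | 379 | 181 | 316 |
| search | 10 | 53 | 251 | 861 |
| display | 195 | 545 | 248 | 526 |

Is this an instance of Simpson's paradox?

Yes

Social: Flow A 475/764 = 62.2%, the one-page checkout 77/104 = 74.0% → the one-page checkout
Direct: Flow A 172/379 = 45.4%, the one-page checkout 181/316 = 57.3% → the one-page checkout
Search: Flow A 10/53 = 18.9%, the one-page checkout 251/861 = 29.2% → the one-page checkout
Display: Flow A 195/545 = 35.8%, the one-page checkout 248/526 = 47.1% → the one-page checkout
Overall: Flow A 852/1741 = 48.9%, the one-page checkout 757/1807 = 41.9% → Flow A
The one-page checkout wins each traffic group but Flow A wins overall — the comparison reverses. The one-page checkout's sessions skew toward search, which has a lower base rate.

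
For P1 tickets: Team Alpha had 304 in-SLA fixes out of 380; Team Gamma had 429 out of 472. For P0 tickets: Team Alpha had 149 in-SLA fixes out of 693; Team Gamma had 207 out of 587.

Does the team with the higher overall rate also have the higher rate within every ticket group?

P1: Team Alpha 304/380 = 80.0%, Team Gamma 429/472 = 90.9% → Team Gamma
P0: Team Alpha 149/693 = 21.5%, Team Gamma 207/587 = 35.3% → Team Gamma
Overall: Team Alpha 453/1073 = 42.2%, Team Gamma 636/1059 = 60.1% → Team Gamma
Team Gamma wins overall and in every ticket group — no reversal.

Yes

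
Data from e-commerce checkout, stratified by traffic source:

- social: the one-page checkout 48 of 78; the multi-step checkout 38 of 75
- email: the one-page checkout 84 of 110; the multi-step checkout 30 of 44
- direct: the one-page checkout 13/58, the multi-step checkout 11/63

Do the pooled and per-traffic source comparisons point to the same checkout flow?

Social: the one-page checkout 48/78 = 61.5%, the multi-step checkout 38/75 = 50.7% → the one-page checkout
Email: the one-page checkout 84/110 = 76.4%, the multi-step checkout 30/44 = 68.2% → the one-page checkout
Direct: the one-page checkout 13/58 = 22.4%, the multi-step checkout 11/63 = 17.5% → the one-page checkout
Overall: the one-page checkout 145/246 = 58.9%, the multi-step checkout 79/182 = 43.4% → the one-page checkout
The one-page checkout wins overall and in every traffic group — no reversal.

Yes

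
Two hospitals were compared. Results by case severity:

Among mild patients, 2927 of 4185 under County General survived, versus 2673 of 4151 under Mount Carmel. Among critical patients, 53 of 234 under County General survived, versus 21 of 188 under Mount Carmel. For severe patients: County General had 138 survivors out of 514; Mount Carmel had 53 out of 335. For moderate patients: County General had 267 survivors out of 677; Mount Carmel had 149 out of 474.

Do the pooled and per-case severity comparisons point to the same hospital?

Yes

Mild: County General 2927/4185 = 69.9%, Mount Carmel 2673/4151 = 64.4% → County General
Critical: County General 53/234 = 22.6%, Mount Carmel 21/188 = 11.2% → County General
Severe: County General 138/514 = 26.8%, Mount Carmel 53/335 = 15.8% → County General
Moderate: County General 267/677 = 39.4%, Mount Carmel 149/474 = 31.4% → County General
Overall: County General 3385/5610 = 60.3%, Mount Carmel 2896/5148 = 56.3% → County General
County General wins overall and in every case group — no reversal.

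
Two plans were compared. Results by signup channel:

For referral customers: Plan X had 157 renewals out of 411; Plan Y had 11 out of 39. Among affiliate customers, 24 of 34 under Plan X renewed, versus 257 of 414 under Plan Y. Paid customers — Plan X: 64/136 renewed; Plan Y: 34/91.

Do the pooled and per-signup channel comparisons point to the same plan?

Referral: Plan X 157/411 = 38.2%, Plan Y 11/39 = 28.2% → Plan X
Affiliate: Plan X 24/34 = 70.6%, Plan Y 257/414 = 62.1% → Plan X
Paid: Plan X 64/136 = 47.1%, Plan Y 34/91 = 37.4% → Plan X
Overall: Plan X 245/581 = 42.2%, Plan Y 302/544 = 55.5% → Plan Y
Plan X wins each signup group but Plan Y wins overall — the comparison reverses. Plan X's customers skew toward referral, which has a lower base rate.

No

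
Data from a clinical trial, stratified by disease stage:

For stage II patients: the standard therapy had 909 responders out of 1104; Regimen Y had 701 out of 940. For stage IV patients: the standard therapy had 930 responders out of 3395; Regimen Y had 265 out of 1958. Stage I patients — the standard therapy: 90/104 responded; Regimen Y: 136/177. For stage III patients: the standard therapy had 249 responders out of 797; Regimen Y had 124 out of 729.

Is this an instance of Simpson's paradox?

Stage II: the standard therapy 909/1104 = 82.3%, Regimen Y 701/940 = 74.6% → the standard therapy
Stage IV: the standard therapy 930/3395 = 27.4%, Regimen Y 265/1958 = 13.5% → the standard therapy
Stage I: the standard therapy 90/104 = 86.5%, Regimen Y 136/177 = 76.8% → the standard therapy
Stage III: the standard therapy 249/797 = 31.2%, Regimen Y 124/729 = 17.0% → the standard therapy
Overall: the standard therapy 2178/5400 = 40.3%, Regimen Y 1226/3804 = 32.2% → the standard therapy
The standard therapy wins overall and in every disease group — no reversal.

No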